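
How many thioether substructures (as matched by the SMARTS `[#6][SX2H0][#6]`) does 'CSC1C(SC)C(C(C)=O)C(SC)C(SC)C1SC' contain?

5

[#6][SX2H0][#6] is the SMARTS for a thioether: an aliphatic sulfur bridging two carbons with no H on the sulfur.
The molecule carries 5 separate instances of a methylthio ether (-SCH3) meeting every constraint; each maps to a distinct set of atoms, giving 5 matches.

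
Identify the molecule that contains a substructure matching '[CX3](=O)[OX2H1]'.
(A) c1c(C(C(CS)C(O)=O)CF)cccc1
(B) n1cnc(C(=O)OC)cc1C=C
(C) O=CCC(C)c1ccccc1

A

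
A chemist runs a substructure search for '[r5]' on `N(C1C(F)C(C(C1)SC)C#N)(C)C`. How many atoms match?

5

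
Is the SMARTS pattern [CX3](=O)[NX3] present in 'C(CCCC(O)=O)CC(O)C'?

No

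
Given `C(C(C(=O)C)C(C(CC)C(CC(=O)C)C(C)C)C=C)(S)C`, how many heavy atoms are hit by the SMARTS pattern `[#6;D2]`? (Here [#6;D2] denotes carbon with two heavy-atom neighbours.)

The query [#6;D2] means: any carbon bonded to exactly two heavy atoms.
Check the 21 heavy atoms by environment: 3× C (D2) → match; 8× C (D3) → no; 7× C (D1) → no; 2× O (D1) → no; 1× S (D1) → no.
That gives 3 matching atoms.

3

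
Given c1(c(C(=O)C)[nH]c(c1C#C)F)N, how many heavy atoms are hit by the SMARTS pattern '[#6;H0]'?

The query [#6;H0] means: any carbon with no attached hydrogen.
Check the 12 heavy atoms by environment: 1× n (aromatic, H1) → no; 4× c (aromatic, H0) → match; 1× N (H2) → no; 2× C (H0) → match; 1× O (H0) → no; 1× C (H3) → no; 1× C (H1) → no; 1× F (H0) → no.
Summing the matching environments: 4 + 2 = 6 matching atoms.

6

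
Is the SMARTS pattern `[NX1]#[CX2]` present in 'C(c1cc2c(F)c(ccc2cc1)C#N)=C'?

Yes

The pattern [NX1]#[CX2] describes a nitrogen triple-bonded to a two-connected carbon — a nitrile.
The molecule carries a nitrile (-C#N), whose atoms satisfy every constraint of the query, so the pattern matches.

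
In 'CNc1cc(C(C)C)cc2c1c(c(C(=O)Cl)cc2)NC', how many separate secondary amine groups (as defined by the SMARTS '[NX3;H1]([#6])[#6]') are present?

[NX3;H1]([#6])[#6] is the SMARTS for a secondary amine: a trivalent nitrogen with one H, bonded to two carbons.
The molecule carries 2 separate instances of an N-methylamino group (-NHCH3) meeting every constraint; each maps to a distinct set of atoms, giving 2 matches.

2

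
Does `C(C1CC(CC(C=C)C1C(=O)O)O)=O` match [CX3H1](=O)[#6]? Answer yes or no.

Yes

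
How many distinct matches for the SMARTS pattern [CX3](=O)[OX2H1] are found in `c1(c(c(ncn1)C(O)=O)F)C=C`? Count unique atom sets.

[CX3](=O)[OX2H1] is the SMARTS for a carboxylic acid: an sp2 carbon double-bonded to O and single-bonded to an -OH oxygen.
Exactly one fragment in the molecule meets all constraints, giving 1 match.

1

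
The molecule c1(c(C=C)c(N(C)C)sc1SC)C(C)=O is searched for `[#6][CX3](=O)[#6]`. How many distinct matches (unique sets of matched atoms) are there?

1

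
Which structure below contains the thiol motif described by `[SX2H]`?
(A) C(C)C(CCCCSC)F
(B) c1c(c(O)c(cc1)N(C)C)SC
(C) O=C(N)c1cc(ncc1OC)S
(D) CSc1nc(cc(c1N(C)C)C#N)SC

C

[SX2H] describes an aliphatic sulfur with two connections, one being H (a thiol).
(A) has a methylthio ether (-SCH3) but the sulfur has H0 (bonded to two carbons), not H1.
(B) has a hydroxyl group (-OH) but it is an -OH, not an -SH.
(C) contains a thiol (-SH), which satisfies every atom and bond constraint.
(D) has a methylthio ether (-SCH3) but the sulfur has H0 (bonded to two carbons), not H1.
So the answer is (C).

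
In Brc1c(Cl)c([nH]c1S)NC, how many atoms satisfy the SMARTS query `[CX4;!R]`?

1

Check the 10 heavy atoms by environment: 1× n (aromatic, X3, in 5-ring) → no; 4× c (aromatic, X3, in 5-ring) → no; 1× Cl (X1, acyclic) → no; 1× Br (X1, acyclic) → no; 1× N (X3, acyclic) → no; 1× C (X4, acyclic) → match; 1× S (X2, acyclic) → no.
That gives 1 matching atom.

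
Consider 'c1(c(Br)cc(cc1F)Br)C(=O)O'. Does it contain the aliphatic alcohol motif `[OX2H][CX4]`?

The pattern [OX2H][CX4] describes a hydroxyl oxygen bound to an sp3 (X4) carbon — an aliphatic alcohol.
The closest candidate here is a carboxylic acid group (-C(=O)OH), but the -OH is on a CX3 carbonyl carbon, not a CX4 carbon. No other fragment satisfies the full query, so there is no match.

No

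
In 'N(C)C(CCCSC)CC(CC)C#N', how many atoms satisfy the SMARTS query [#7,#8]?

The query [#7,#8] means: nitrogen or oxygen (comma = OR).
Check the 14 heavy atoms by environment: 11× C → no; 1× S → no; 2× N → match.
That gives 2 matching atoms.

2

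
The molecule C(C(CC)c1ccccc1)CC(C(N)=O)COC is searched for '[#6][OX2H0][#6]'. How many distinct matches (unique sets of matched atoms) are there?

[#6][OX2H0][#6] is the SMARTS for an ether: an aliphatic oxygen bridging two carbons with no H on the oxygen.
Exactly one fragment in the molecule meets all constraints, giving 1 match.

1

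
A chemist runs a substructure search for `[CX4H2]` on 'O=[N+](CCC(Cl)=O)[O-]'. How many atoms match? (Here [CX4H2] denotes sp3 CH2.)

2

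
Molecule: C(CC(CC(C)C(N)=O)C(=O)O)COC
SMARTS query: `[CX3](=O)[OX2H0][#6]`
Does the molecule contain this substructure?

No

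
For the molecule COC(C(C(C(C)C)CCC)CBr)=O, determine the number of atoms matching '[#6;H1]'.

The query [#6;H1] means: any carbon bearing exactly one hydrogen.
Check the 14 heavy atoms by environment: 3× C (H2) → no; 3× C (H1) → match; 4× C (H3) → no; 1× Br (H0) → no; 1× C (H0) → no; 2× O (H0) → no.
That gives 3 matching atoms.

3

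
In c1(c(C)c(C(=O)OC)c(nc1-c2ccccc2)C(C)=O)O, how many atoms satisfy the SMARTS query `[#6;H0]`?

8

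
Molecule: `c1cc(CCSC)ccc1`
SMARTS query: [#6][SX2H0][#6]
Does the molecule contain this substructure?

Yes

The pattern [#6][SX2H0][#6] describes an aliphatic sulfur bridging two carbons with no H on the sulfur — a thioether.
The molecule carries a methylthio ether (-SCH3), whose atoms satisfy every constraint of the query, so the pattern matches.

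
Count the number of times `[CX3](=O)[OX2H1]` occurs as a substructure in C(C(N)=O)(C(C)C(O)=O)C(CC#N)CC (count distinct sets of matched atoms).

1

[CX3](=O)[OX2H1] is the SMARTS for a carboxylic acid: an sp2 carbon double-bonded to O and single-bonded to an -OH oxygen.
Exactly one fragment in the molecule meets all constraints, giving 1 match.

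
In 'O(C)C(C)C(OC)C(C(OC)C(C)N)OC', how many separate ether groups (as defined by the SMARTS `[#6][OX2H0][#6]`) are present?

4

[#6][OX2H0][#6] is the SMARTS for an ether: an aliphatic oxygen bridging two carbons with no H on the oxygen.
The molecule carries 4 separate instances of a methoxy ether (-OCH3) meeting every constraint; each maps to a distinct set of atoms, giving 4 matches.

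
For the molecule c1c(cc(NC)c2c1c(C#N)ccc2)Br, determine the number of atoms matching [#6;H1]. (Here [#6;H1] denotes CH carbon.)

The query [#6;H1] means: any carbon bearing exactly one hydrogen.
Check the 15 heavy atoms by environment: 5× c (aromatic, H0) → no; 5× c (aromatic, H1) → match; 1× C (H0) → no; 1× N (H0) → no; 1× Br (H0) → no; 1× N (H1) → no; 1× C (H3) → no.
That gives 5 matching atoms.

5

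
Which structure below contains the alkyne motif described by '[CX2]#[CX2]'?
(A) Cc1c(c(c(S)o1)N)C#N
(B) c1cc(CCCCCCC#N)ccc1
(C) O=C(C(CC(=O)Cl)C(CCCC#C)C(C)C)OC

[CX2]#[CX2] describes a carbon-carbon triple bond (an alkyne).
(A) has a nitrile (-C#N) but the triple bond is C#N, not C#C.
(B) has a nitrile (-C#N) but the triple bond is C#N, not C#C.
(C) contains an ethynyl group (-C#CH), which satisfies every atom and bond constraint.
So the answer is (C).

C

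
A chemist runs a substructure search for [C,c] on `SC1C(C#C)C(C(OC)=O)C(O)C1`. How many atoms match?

9

The query [C,c] means: comma = OR; matches aliphatic or aromatic carbon — same as #6.
Check the 13 heavy atoms by environment: 9× C → match; 3× O → no; 1× S → no.
That gives 9 matching atoms.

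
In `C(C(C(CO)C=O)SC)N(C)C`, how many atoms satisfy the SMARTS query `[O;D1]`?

2

The query [O;D1] means: aliphatic oxygen bonded to exactly one heavy atom.
Check the 12 heavy atoms by environment: 3× C (D2) → no; 2× C (D3) → no; 2× O (D1) → match; 1× N (D3) → no; 3× C (D1) → no; 1× S (D2) → no.
That gives 2 matching atoms.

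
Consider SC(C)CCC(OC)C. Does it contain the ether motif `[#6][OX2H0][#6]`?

Yes

The pattern [#6][OX2H0][#6] describes an aliphatic oxygen bridging two carbons with no H on the oxygen — an ether.
The molecule carries a methoxy ether (-OCH3), whose atoms satisfy every constraint of the query, so the pattern matches.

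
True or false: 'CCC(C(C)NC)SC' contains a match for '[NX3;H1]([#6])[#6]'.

True

The pattern [NX3;H1]([#6])[#6] describes a trivalent nitrogen with one H, bonded to two carbons — a secondary amine.
The molecule carries an N-methylamino group (-NHCH3), whose atoms satisfy every constraint of the query, so the pattern matches.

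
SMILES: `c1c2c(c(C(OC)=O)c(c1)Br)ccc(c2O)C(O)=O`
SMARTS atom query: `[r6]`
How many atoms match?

The query [r6] means: r6 matches atoms in a six-membered ring.
Check the 19 heavy atoms by environment: 10× c (aromatic, in 6-ring) → match; 1× Br (acyclic) → no; 5× O (acyclic) → no; 3× C (acyclic) → no.
That gives 10 matching atoms.

10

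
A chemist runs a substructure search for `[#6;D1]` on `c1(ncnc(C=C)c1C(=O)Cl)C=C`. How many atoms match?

The query [#6;D1] means: carbon bonded to exactly one heavy atom.
Check the 13 heavy atoms by environment: 2× n (aromatic, D2) → no; 1× c (aromatic, D2) → no; 3× c (aromatic, D3) → no; 2× C (D2) → no; 2× C (D1) → match; 1× C (D3) → no; 1× O (D1) → no; 1× Cl (D1) → no.
That gives 2 matching atoms.

2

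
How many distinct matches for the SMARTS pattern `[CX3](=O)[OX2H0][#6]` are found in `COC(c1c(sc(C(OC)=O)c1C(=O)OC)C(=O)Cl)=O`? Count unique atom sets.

3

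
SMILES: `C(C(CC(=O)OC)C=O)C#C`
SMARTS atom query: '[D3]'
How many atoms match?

Check the 11 heavy atoms by environment: 4× C (D2) → no; 2× C (D3) → match; 2× O (D1) → no; 1× O (D2) → no; 2× C (D1) → no.
That gives 2 matching atoms.

2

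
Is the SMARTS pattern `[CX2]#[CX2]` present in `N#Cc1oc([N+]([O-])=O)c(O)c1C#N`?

No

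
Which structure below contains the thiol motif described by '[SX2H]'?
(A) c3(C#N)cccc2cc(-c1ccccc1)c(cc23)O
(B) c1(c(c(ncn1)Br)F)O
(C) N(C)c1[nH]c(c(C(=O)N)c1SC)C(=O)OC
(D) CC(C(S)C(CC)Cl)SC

D

[SX2H] describes an aliphatic sulfur with two connections, one being H (a thiol).
(A) has a hydroxyl group (-OH) but it is an -OH, not an -SH.
(B) has a hydroxyl group (-OH) but it is an -OH, not an -SH.
(C) has a methylthio ether (-SCH3) but the sulfur has H0 (bonded to two carbons), not H1.
(D) contains a thiol (-SH), which satisfies every atom and bond constraint.
So the answer is (D).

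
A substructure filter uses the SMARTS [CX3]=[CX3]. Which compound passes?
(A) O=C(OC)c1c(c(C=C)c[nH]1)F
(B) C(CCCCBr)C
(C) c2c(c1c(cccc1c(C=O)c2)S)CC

A

[CX3]=[CX3] describes a non-aromatic C=C double bond between two sp2 carbons (an alkene).
(A) contains a vinyl group (-CH=CH2), which satisfies every atom and bond constraint.
(B) has an ethyl group (-CH2CH3) but its C-C bond is a single bond between CX4 carbons, not CX3=CX3.
(C) has an ethyl group (-CH2CH3) but its C-C bond is a single bond between CX4 carbons, not CX3=CX3.
So the answer is (A).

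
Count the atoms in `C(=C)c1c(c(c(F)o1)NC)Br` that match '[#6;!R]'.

3

Check the 11 heavy atoms by environment: 1× o (aromatic, in 5-ring) → no; 4× c (aromatic, in 5-ring) → no; 1× N (acyclic) → no; 3× C (acyclic) → match; 1× Br (acyclic) → no; 1× F (acyclic) → no.
That gives 3 matching atoms.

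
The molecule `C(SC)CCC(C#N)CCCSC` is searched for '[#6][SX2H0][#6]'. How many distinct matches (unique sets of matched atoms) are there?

[#6][SX2H0][#6] is the SMARTS for a thioether: an aliphatic sulfur bridging two carbons with no H on the sulfur.
The molecule carries 2 separate instances of a methylthio ether (-SCH3) meeting every constraint; each maps to a distinct set of atoms, giving 2 matches.

2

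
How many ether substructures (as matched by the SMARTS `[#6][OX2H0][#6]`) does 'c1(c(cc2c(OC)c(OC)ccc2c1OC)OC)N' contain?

[#6][OX2H0][#6] is the SMARTS for an ether: an aliphatic oxygen bridging two carbons with no H on the oxygen.
The molecule carries 4 separate instances of a methoxy ether (-OCH3) meeting every constraint; each maps to a distinct set of atoms, giving 4 matches.

4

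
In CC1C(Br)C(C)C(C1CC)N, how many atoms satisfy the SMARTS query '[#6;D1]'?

3

The query [#6;D1] means: carbon bonded to exactly one heavy atom.
Check the 11 heavy atoms by environment: 5× C (D3) → no; 1× C (D2) → no; 3× C (D1) → match; 1× Br (D1) → no; 1× N (D1) → no.
That gives 3 matching atoms.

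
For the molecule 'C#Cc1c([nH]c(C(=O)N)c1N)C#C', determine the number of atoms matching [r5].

Check the 13 heavy atoms by environment: 1× n (aromatic, in 5-ring) → match; 4× c (aromatic, in 5-ring) → match; 5× C (acyclic) → no; 1× O (acyclic) → no; 2× N (acyclic) → no.
Summing the matching environments: 1 + 4 = 5 matching atoms.

5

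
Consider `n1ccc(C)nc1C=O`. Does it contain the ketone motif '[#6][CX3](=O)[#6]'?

No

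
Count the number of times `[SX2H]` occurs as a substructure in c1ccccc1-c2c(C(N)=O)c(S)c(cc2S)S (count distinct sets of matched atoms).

[SX2H] is the SMARTS for a thiol: an aliphatic sulfur with two connections, one being H.
The molecule carries 3 separate instances of a thiol (-SH) meeting every constraint; each maps to a distinct set of atoms, giving 3 matches.

3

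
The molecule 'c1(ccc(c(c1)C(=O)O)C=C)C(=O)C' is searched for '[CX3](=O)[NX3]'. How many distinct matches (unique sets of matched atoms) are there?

0

[CX3](=O)[NX3] is the SMARTS for an amide: a carbonyl carbon bonded to a trivalent nitrogen.
The molecule has a carboxylic acid group (-C(=O)OH), but the carbonyl is bonded to O, not to an NX3 nitrogen; nothing else fits, so there are 0 matches.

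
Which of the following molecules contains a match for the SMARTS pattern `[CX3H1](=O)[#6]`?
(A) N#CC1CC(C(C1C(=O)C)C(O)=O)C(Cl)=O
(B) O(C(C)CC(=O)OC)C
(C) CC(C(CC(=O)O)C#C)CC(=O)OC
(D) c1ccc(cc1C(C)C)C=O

[CX3H1](=O)[#6] describes an sp2 carbon with one H, double-bonded to O and single-bonded to carbon (an aldehyde).
(A) has an acetyl/ketone group (-C(=O)CH3) but the carbonyl carbon has H0 (two carbon neighbours), not H1.
(B) has a methyl-ester group (-C(=O)OCH3) but the carbonyl carbon has H0, not H1.
(C) has a methyl-ester group (-C(=O)OCH3) but the carbonyl carbon has H0, not H1.
(D) contains an aldehyde (-CHO), which satisfies every atom and bond constraint.
So the answer is (D).

D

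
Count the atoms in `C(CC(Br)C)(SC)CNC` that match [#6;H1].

2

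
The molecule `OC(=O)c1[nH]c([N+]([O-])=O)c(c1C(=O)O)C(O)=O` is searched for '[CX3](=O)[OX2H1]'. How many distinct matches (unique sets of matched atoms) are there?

[CX3](=O)[OX2H1] is the SMARTS for a carboxylic acid: an sp2 carbon double-bonded to O and single-bonded to an -OH oxygen.
The molecule carries 3 separate instances of a carboxylic acid group (-C(=O)OH) meeting every constraint; each maps to a distinct set of atoms, giving 3 matches.

3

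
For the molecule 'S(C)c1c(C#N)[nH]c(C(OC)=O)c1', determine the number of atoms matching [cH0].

Check the 13 heavy atoms by environment: 1× n (aromatic, H1) → no; 3× c (aromatic, H0) → match; 1× c (aromatic, H1) → no; 1× S (H0) → no; 2× C (H3) → no; 2× C (H0) → no; 1× N (H0) → no; 2× O (H0) → no.
That gives 3 matching atoms.

3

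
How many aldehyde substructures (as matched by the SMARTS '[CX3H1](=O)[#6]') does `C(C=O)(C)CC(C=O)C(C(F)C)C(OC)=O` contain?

[CX3H1](=O)[#6] is the SMARTS for an aldehyde: an sp2 carbon with one H, double-bonded to O and single-bonded to carbon.
The molecule carries 2 separate instances of an aldehyde (-CHO) meeting every constraint; each maps to a distinct set of atoms, giving 2 matches.

2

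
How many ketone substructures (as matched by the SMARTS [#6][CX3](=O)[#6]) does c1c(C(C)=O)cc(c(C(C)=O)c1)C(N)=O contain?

2

[#6][CX3](=O)[#6] is the SMARTS for a ketone: a carbonyl carbon (no H) flanked by two carbons.
The molecule carries 2 separate instances of an acetyl/ketone group (-C(=O)CH3) meeting every constraint; each maps to a distinct set of atoms, giving 2 matches.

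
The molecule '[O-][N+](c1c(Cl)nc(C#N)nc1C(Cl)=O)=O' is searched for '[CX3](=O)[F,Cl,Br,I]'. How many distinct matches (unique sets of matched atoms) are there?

[CX3](=O)[F,Cl,Br,I] is the SMARTS for an acyl halide: a carbonyl carbon bonded to a halogen.
Exactly one fragment in the molecule meets all constraints, giving 1 match.

1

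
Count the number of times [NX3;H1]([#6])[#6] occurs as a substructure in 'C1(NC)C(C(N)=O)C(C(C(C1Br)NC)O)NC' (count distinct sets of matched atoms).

[NX3;H1]([#6])[#6] is the SMARTS for a secondary amine: a trivalent nitrogen with one H, bonded to two carbons.
The molecule carries 3 separate instances of an N-methylamino group (-NHCH3) meeting every constraint; each maps to a distinct set of atoms, giving 3 matches.

3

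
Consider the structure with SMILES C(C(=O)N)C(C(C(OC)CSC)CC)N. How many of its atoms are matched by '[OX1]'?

1

Check the 15 heavy atoms by environment: 9× C (X4) → no; 2× N (X3) → no; 1× S (X2) → no; 1× O (X2) → no; 1× C (X3) → no; 1× O (X1) → match.
That gives 1 matching atom.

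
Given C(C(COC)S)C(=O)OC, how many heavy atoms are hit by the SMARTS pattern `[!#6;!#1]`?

4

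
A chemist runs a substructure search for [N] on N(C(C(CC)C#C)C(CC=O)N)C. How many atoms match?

2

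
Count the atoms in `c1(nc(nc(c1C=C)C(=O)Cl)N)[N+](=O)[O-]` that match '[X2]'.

2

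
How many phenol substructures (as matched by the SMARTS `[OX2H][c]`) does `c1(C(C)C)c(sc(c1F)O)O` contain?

2

[OX2H][c] is the SMARTS for a phenol: a hydroxyl oxygen attached to an aromatic carbon.
The molecule carries 2 separate instances of a hydroxyl group (-OH) meeting every constraint; each maps to a distinct set of atoms, giving 2 matches.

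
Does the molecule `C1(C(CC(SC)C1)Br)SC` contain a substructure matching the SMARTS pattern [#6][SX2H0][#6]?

The pattern [#6][SX2H0][#6] describes an aliphatic sulfur bridging two carbons with no H on the sulfur — a thioether.
The molecule carries a methylthio ether (-SCH3), whose atoms satisfy every constraint of the query, so the pattern matches.

Yes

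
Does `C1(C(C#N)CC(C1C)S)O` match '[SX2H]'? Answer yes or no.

The pattern [SX2H] describes an aliphatic sulfur with two connections, one being H — a thiol.
The molecule carries a thiol (-SH), whose atoms satisfy every constraint of the query, so the pattern matches.

Yes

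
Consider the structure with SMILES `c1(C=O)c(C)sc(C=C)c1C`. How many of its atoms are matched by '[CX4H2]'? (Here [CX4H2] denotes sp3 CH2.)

Check the 11 heavy atoms by environment: 1× s (aromatic, H0, X2) → no; 4× c (aromatic, H0, X3) → no; 2× C (H3, X4) → no; 2× C (H1, X3) → no; 1× O (H0, X1) → no; 1× C (H2, X3) → no.
No environment satisfies the query, so 0 matching atoms.

0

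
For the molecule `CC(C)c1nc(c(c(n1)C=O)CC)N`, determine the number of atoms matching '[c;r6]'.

The query [c;r6] means: aromatic carbon that belongs to a six-membered ring.
Check the 14 heavy atoms by environment: 2× n (aromatic, in 6-ring) → no; 4× c (aromatic, in 6-ring) → match; 1× N (acyclic) → no; 6× C (acyclic) → no; 1× O (acyclic) → no.
That gives 4 matching atoms.

4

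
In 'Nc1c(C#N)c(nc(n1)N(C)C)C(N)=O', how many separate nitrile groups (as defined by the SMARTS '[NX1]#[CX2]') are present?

1

[NX1]#[CX2] is the SMARTS for a nitrile: a nitrogen triple-bonded to a two-connected carbon.
Exactly one fragment in the molecule meets all constraints, giving 1 match.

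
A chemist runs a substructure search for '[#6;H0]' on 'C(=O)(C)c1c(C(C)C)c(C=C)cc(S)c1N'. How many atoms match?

6

The query [#6;H0] means: any carbon with no attached hydrogen.
Check the 16 heavy atoms by environment: 1× c (aromatic, H1) → no; 5× c (aromatic, H0) → match; 1× C (H0) → match; 1× O (H0) → no; 3× C (H3) → no; 1× N (H2) → no; 2× C (H1) → no; 1× C (H2) → no; 1× S (H1) → no.
Summing the matching environments: 5 + 1 = 6 matching atoms.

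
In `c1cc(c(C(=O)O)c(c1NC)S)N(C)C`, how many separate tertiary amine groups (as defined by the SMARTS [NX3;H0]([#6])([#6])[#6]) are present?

[NX3;H0]([#6])([#6])[#6] is the SMARTS for a tertiary amine: a trivalent nitrogen with no H, bonded to three carbons.
Exactly one fragment in the molecule meets all constraints, giving 1 match.

1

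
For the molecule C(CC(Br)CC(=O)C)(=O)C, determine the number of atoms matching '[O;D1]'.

2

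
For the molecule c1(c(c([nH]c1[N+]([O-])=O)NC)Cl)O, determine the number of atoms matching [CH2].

0

Check the 12 heavy atoms by environment: 1× n (aromatic, H1) → no; 4× c (aromatic, H0) → no; 1× O (H1) → no; 1× N (charge +1, H0) → no; 1× O (charge -1, H0) → no; 1× O (H0) → no; 1× Cl (H0) → no; 1× N (H1) → no; 1× C (H3) → no.
No environment satisfies the query, so 0 matching atoms.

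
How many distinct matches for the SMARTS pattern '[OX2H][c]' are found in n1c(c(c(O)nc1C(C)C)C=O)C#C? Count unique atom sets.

1

[OX2H][c] is the SMARTS for a phenol: a hydroxyl oxygen attached to an aromatic carbon.
Exactly one fragment in the molecule meets all constraints, giving 1 match.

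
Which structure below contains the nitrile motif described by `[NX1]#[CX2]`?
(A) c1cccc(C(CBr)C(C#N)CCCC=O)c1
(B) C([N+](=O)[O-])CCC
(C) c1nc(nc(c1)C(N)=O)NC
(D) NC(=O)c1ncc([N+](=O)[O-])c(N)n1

A

[NX1]#[CX2] describes a nitrogen triple-bonded to a two-connected carbon (a nitrile).
(A) contains a nitrile (-C#N), which satisfies every atom and bond constraint.
(B) has a nitro group (-[N+](=O)[O-]) but there is no C#N triple bond.
(C) has a primary amide (-C(=O)NH2) but the nitrogen is NX3, not NX1.
(D) has a primary amide (-C(=O)NH2) but the nitrogen is NX3, not NX1.
So the answer is (A).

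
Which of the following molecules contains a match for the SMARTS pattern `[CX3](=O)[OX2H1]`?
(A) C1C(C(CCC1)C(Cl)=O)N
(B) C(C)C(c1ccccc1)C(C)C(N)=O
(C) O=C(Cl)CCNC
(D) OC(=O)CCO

D

[CX3](=O)[OX2H1] describes an sp2 carbon double-bonded to O and single-bonded to an -OH oxygen (a carboxylic acid).
(A) has an acyl chloride (-C(=O)Cl) but the carbonyl is bonded to Cl, not to an -OH oxygen.
(B) has a primary amide (-C(=O)NH2) but the carbonyl is bonded to N, not to an -OH oxygen.
(C) has an acyl chloride (-C(=O)Cl) but the carbonyl is bonded to Cl, not to an -OH oxygen.
(D) contains a carboxylic acid group (-C(=O)OH), which satisfies every atom and bond constraint.
So the answer is (D).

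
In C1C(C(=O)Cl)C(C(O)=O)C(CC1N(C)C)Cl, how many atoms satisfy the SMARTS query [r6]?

The query [r6] means: r6 matches atoms in a six-membered ring.
Check the 16 heavy atoms by environment: 6× C (in 6-ring) → match; 4× C (acyclic) → no; 3× O (acyclic) → no; 2× Cl (acyclic) → no; 1× N (acyclic) → no.
That gives 6 matching atoms.

6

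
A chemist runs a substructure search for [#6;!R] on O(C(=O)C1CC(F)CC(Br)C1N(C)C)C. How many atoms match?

4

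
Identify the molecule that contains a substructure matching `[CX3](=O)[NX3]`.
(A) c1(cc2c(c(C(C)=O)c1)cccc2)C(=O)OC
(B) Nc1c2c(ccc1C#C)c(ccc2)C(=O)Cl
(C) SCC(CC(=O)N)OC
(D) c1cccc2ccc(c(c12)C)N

C

[CX3](=O)[NX3] describes a carbonyl carbon bonded to a trivalent nitrogen (an amide).
(A) has a methyl-ester group (-C(=O)OCH3) but the carbonyl is bonded to O, not to an NX3 nitrogen.
(B) has a primary amino group (-NH2) but the -NH2 is not attached to a carbonyl carbon.
(C) contains a primary amide (-C(=O)NH2), which satisfies every atom and bond constraint.
(D) has a primary amino group (-NH2) but the -NH2 is not attached to a carbonyl carbon.
So the answer is (C).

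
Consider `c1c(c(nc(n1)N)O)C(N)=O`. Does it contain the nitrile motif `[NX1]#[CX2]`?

No

The pattern [NX1]#[CX2] describes a nitrogen triple-bonded to a two-connected carbon — a nitrile.
The closest candidate here is a primary amino group (-NH2), but the nitrogen is NX3 (three connections), not NX1 triple-bonded. No other fragment satisfies the full query, so there is no match.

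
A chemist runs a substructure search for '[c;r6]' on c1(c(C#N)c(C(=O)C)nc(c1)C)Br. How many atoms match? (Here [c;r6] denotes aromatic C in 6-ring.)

5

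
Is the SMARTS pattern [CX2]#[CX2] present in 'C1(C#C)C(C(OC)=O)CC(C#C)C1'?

The pattern [CX2]#[CX2] describes a carbon-carbon triple bond — an alkyne.
The molecule carries an ethynyl group (-C#CH), whose atoms satisfy every constraint of the query, so the pattern matches.

Yes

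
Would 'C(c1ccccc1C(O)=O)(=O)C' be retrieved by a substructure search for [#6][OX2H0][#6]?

The pattern [#6][OX2H0][#6] describes an aliphatic oxygen bridging two carbons with no H on the oxygen — an ether.
The closest candidate here is a carboxylic acid group (-C(=O)OH), but the -OH oxygen has H1; the =O is OX1, not OX2. No other fragment satisfies the full query, so there is no match.

No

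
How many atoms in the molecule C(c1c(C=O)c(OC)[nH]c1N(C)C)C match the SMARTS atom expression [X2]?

Check the 14 heavy atoms by environment: 1× n (aromatic, X3) → no; 4× c (aromatic, X3) → no; 5× C (X4) → no; 1× O (X2) → match; 1× N (X3) → no; 1× C (X3) → no; 1× O (X1) → no.
That gives 1 matching atom.

1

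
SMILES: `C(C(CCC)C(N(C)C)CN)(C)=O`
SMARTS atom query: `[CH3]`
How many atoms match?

The query [CH3] means: aliphatic carbon with exactly three hydrogens.
Check the 13 heavy atoms by environment: 3× C (H2) → no; 2× C (H1) → no; 1× N (H0) → no; 4× C (H3) → match; 1× C (H0) → no; 1× O (H0) → no; 1× N (H2) → no.
That gives 4 matching atoms.

4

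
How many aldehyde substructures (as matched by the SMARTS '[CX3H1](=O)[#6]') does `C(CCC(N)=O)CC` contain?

0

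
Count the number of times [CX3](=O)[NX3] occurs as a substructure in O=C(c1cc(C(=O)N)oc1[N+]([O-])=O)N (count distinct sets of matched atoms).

[CX3](=O)[NX3] is the SMARTS for an amide: a carbonyl carbon bonded to a trivalent nitrogen.
The molecule carries 2 separate instances of a primary amide (-C(=O)NH2) meeting every constraint; each maps to a distinct set of atoms, giving 2 matches.

2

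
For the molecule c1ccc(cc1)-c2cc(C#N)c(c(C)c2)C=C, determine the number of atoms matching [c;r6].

The query [c;r6] means: aromatic carbon that belongs to a six-membered ring.
Check the 17 heavy atoms by environment: 12× c (aromatic, in 6-ring) → match; 4× C (acyclic) → no; 1× N (acyclic) → no.
That gives 12 matching atoms.

12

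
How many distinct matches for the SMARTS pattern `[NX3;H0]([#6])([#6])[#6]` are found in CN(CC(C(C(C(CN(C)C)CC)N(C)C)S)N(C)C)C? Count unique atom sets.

[NX3;H0]([#6])([#6])[#6] is the SMARTS for a tertiary amine: a trivalent nitrogen with no H, bonded to three carbons.
The molecule carries 4 separate instances of a dimethylamino group (-N(CH3)2) meeting every constraint; each maps to a distinct set of atoms, giving 4 matches.

4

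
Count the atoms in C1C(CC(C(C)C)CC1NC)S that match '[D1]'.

The query [D1] means: atom with exactly one heavy-atom neighbour (degree 1).
Check the 12 heavy atoms by environment: 3× C (D2) → no; 4× C (D3) → no; 3× C (D1) → match; 1× N (D2) → no; 1× S (D1) → match.
Summing the matching environments: 3 + 1 = 4 matching atoms.

4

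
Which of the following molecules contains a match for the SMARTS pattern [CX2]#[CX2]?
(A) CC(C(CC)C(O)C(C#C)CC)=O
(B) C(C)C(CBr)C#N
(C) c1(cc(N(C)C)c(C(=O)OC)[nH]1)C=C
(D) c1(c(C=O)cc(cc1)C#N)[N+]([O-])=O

[CX2]#[CX2] describes a carbon-carbon triple bond (an alkyne).
(A) contains an ethynyl group (-C#CH), which satisfies every atom and bond constraint.
(B) has a nitrile (-C#N) but the triple bond is C#N, not C#C.
(C) has a vinyl group (-CH=CH2) but the C=C is a double bond; both carbons are CX3, not CX2.
(D) has a nitrile (-C#N) but the triple bond is C#N, not C#C.
So the answer is (A).

A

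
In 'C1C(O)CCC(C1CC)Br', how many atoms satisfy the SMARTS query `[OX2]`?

1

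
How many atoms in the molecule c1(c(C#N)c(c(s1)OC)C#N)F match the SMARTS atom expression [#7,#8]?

The query [#7,#8] means: nitrogen or oxygen (comma = OR).
Check the 12 heavy atoms by environment: 1× s (aromatic) → no; 4× c (aromatic) → no; 1× F → no; 1× O → match; 3× C → no; 2× N → match.
Summing the matching environments: 1 + 2 = 3 matching atoms.

3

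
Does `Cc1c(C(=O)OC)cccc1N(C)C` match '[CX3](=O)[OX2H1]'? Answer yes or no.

The pattern [CX3](=O)[OX2H1] describes an sp2 carbon double-bonded to O and single-bonded to an -OH oxygen — a carboxylic acid.
The closest candidate here is a methyl-ester group (-C(=O)OCH3), but the singly-bonded O has no H (OX2H0, not OX2H1). No other fragment satisfies the full query, so there is no match.

No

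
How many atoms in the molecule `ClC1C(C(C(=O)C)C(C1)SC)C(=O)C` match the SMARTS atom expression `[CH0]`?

The query [CH0] means: aliphatic carbon with no attached hydrogen.
Check the 14 heavy atoms by environment: 4× C (H1) → no; 1× C (H2) → no; 1× S (H0) → no; 3× C (H3) → no; 1× Cl (H0) → no; 2× C (H0) → match; 2× O (H0) → no.
That gives 2 matching atoms.

2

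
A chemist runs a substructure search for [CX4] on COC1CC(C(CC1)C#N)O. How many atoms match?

7

The query [CX4] means: C with X4: aliphatic carbon with exactly 4 total connections (bonds + H).
Check the 11 heavy atoms by environment: 7× C (X4) → match; 2× O (X2) → no; 1× C (X2) → no; 1× N (X1) → no.
That gives 7 matching atoms.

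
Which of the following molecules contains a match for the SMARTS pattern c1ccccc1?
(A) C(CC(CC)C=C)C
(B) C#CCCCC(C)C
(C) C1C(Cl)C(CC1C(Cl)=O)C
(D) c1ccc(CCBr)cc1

c1ccccc1 describes six aromatic carbons in a ring (a benzene ring).
(A) has a methyl group (-CH3) but no six-membered all-carbon aromatic ring is present.
(B) has a methyl group (-CH3) but no six-membered all-carbon aromatic ring is present.
(C) has a methyl group (-CH3) but no six-membered all-carbon aromatic ring is present.
(D) contains a phenyl ring, which satisfies every atom and bond constraint.
So the answer is (D).

D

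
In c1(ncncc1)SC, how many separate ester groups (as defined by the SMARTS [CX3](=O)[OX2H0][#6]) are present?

[CX3](=O)[OX2H0][#6] is the SMARTS for an ester: a carbonyl carbon bonded to an oxygen that is itself bonded to carbon (no H on that O).
No fragment in the molecule satisfies every constraint, giving 0 matches.

0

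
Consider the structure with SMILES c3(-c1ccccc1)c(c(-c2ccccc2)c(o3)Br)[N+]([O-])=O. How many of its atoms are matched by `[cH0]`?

6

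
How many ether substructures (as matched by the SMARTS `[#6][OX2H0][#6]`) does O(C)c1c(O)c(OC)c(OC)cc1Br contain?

[#6][OX2H0][#6] is the SMARTS for an ether: an aliphatic oxygen bridging two carbons with no H on the oxygen.
The molecule carries 3 separate instances of a methoxy ether (-OCH3) meeting every constraint; each maps to a distinct set of atoms, giving 3 matches.

3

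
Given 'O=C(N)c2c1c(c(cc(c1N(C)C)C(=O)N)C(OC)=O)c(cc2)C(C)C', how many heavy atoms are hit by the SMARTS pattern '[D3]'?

Check the 26 heavy atoms by environment: 7× c (aromatic, D3) → match; 3× c (aromatic, D2) → no; 1× N (D3) → match; 5× C (D1) → no; 4× C (D3) → match; 3× O (D1) → no; 1× O (D2) → no; 2× N (D1) → no.
Summing the matching environments: 7 + 1 + 4 = 12 matching atoms.

12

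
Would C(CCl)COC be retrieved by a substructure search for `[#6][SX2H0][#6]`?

The pattern [#6][SX2H0][#6] describes an aliphatic sulfur bridging two carbons with no H on the sulfur — a thioether.
The closest candidate here is a methoxy ether (-OCH3), but the bridging atom is O, not S. No other fragment satisfies the full query, so there is no match.

No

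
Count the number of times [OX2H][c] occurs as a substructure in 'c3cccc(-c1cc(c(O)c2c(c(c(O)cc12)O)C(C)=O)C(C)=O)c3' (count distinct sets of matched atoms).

3

[OX2H][c] is the SMARTS for a phenol: a hydroxyl oxygen attached to an aromatic carbon.
The molecule carries 3 separate instances of a hydroxyl group (-OH) meeting every constraint; each maps to a distinct set of atoms, giving 3 matches.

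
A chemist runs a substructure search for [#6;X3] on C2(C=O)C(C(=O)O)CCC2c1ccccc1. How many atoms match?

8

Check the 16 heavy atoms by environment: 5× C (X4) → no; 2× C (X3) → match; 2× O (X1) → no; 6× c (aromatic, X3) → match; 1× O (X2) → no.
Summing the matching environments: 2 + 6 = 8 matching atoms.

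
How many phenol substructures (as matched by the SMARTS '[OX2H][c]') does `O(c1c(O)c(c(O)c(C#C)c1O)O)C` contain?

[OX2H][c] is the SMARTS for a phenol: a hydroxyl oxygen attached to an aromatic carbon.
The molecule carries 4 separate instances of a hydroxyl group (-OH) meeting every constraint; each maps to a distinct set of atoms, giving 4 matches.

4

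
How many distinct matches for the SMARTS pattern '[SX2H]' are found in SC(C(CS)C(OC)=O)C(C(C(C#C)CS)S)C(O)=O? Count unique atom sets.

4

[SX2H] is the SMARTS for a thiol: an aliphatic sulfur with two connections, one being H.
The molecule carries 4 separate instances of a thiol (-SH) meeting every constraint; each maps to a distinct set of atoms, giving 4 matches.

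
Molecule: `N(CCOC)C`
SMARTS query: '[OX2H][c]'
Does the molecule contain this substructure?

No

The pattern [OX2H][c] describes a hydroxyl oxygen attached to an aromatic carbon — a phenol.
The closest candidate here is a methoxy ether (-OCH3), but the oxygen has H0, not H1. No other fragment satisfies the full query, so there is no match.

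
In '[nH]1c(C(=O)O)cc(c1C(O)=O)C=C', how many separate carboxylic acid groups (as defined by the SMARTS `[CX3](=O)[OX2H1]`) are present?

2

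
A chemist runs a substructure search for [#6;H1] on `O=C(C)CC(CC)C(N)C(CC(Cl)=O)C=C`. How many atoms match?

The query [#6;H1] means: any carbon bearing exactly one hydrogen.
Check the 16 heavy atoms by environment: 4× C (H2) → no; 4× C (H1) → match; 2× C (H0) → no; 2× O (H0) → no; 1× Cl (H0) → no; 2× C (H3) → no; 1× N (H2) → no.
That gives 4 matching atoms.

4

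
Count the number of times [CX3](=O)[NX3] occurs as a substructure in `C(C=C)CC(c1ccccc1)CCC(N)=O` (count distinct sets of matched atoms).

[CX3](=O)[NX3] is the SMARTS for an amide: a carbonyl carbon bonded to a trivalent nitrogen.
Exactly one fragment in the molecule meets all constraints, giving 1 match.

1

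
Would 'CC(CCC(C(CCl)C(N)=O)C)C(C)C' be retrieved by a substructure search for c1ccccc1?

The pattern c1ccccc1 describes six aromatic carbons in a ring — a benzene ring.
The closest candidate here is a methyl group (-CH3), but no six-membered all-carbon aromatic ring is present. No other fragment satisfies the full query, so there is no match.

No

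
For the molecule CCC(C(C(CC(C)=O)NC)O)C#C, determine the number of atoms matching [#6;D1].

Check the 14 heavy atoms by environment: 3× C (D2) → no; 4× C (D3) → no; 4× C (D1) → match; 1× N (D2) → no; 2× O (D1) → no.
That gives 4 matching atoms.

4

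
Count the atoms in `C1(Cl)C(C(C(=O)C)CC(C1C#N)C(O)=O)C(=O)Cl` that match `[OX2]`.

The query [OX2] means: aliphatic oxygen with two total connections — ether, hydroxyl, or ester single-bond O.
Check the 18 heavy atoms by environment: 7× C (X4) → no; 1× C (X2) → no; 1× N (X1) → no; 3× C (X3) → no; 3× O (X1) → no; 1× O (X2) → match; 2× Cl (X1) → no.
That gives 1 matching atom.

1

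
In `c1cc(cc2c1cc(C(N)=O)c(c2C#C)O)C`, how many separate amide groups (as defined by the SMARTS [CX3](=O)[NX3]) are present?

1

[CX3](=O)[NX3] is the SMARTS for an amide: a carbonyl carbon bonded to a trivalent nitrogen.
Exactly one fragment in the molecule meets all constraints, giving 1 match.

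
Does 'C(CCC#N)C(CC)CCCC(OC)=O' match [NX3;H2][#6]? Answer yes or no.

No

The pattern [NX3;H2][#6] describes a trivalent nitrogen with two H attached to carbon — a primary amine.
The closest candidate here is a nitrile (-C#N), but the nitrogen is NX1 (triple-bonded), not NX3 with two H. No other fragment satisfies the full query, so there is no match.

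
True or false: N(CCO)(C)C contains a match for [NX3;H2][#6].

False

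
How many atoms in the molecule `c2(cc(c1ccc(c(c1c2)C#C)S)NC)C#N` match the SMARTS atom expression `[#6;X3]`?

10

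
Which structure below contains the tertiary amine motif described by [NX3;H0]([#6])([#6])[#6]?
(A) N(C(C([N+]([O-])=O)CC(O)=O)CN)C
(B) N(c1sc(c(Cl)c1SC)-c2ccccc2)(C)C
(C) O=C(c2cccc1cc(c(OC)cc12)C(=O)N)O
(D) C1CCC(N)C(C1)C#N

B

[NX3;H0]([#6])([#6])[#6] describes a trivalent nitrogen with no H, bonded to three carbons (a tertiary amine).
(A) has a primary amino group (-NH2) but the nitrogen has H2, not H0 with three carbons.
(B) contains a dimethylamino group (-N(CH3)2), which satisfies every atom and bond constraint.
(C) has a primary amide (-C(=O)NH2) but the amide nitrogen has H2 and only one carbon neighbour.
(D) has a primary amino group (-NH2) but the nitrogen has H2, not H0 with three carbons.
So the answer is (B).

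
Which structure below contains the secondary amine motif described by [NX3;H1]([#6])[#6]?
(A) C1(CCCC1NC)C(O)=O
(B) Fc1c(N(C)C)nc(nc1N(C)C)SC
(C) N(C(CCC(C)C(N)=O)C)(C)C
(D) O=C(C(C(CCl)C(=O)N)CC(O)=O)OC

[NX3;H1]([#6])[#6] describes a trivalent nitrogen with one H, bonded to two carbons (a secondary amine).
(A) contains an N-methylamino group (-NHCH3), which satisfies every atom and bond constraint.
(B) has a dimethylamino group (-N(CH3)2) but the nitrogen has H0, not H1.
(C) has a primary amide (-C(=O)NH2) but the -C(=O)NH2 nitrogen has H2, not H1.
(D) has a primary amide (-C(=O)NH2) but the -C(=O)NH2 nitrogen has H2, not H1.
So the answer is (A).

A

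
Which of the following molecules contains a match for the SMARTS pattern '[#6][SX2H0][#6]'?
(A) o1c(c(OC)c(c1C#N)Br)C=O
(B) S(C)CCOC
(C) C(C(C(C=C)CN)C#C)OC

B

[#6][SX2H0][#6] describes an aliphatic sulfur bridging two carbons with no H on the sulfur (a thioether).
(A) has a methoxy ether (-OCH3) but the bridging atom is O, not S.
(B) contains a methylthio ether (-SCH3), which satisfies every atom and bond constraint.
(C) has a methoxy ether (-OCH3) but the bridging atom is O, not S.
So the answer is (B).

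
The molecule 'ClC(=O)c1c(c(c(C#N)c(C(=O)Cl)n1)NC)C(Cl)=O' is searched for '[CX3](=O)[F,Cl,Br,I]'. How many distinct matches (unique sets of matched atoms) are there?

3

[CX3](=O)[F,Cl,Br,I] is the SMARTS for an acyl halide: a carbonyl carbon bonded to a halogen.
The molecule carries 3 separate instances of an acyl chloride (-C(=O)Cl) meeting every constraint; each maps to a distinct set of atoms, giving 3 matches.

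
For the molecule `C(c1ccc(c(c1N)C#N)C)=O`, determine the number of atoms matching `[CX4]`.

1

The query [CX4] means: C with X4: aliphatic carbon with exactly 4 total connections (bonds + H).
Check the 12 heavy atoms by environment: 6× c (aromatic, X3) → no; 1× C (X3) → no; 1× O (X1) → no; 1× C (X4) → match; 1× N (X3) → no; 1× C (X2) → no; 1× N (X1) → no.
That gives 1 matching atom.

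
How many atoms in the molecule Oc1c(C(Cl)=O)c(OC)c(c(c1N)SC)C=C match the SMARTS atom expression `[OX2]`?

Check the 17 heavy atoms by environment: 6× c (aromatic, X3) → no; 2× O (X2) → match; 3× C (X3) → no; 1× O (X1) → no; 1× Cl (X1) → no; 1× S (X2) → no; 2× C (X4) → no; 1× N (X3) → no.
That gives 2 matching atoms.

2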